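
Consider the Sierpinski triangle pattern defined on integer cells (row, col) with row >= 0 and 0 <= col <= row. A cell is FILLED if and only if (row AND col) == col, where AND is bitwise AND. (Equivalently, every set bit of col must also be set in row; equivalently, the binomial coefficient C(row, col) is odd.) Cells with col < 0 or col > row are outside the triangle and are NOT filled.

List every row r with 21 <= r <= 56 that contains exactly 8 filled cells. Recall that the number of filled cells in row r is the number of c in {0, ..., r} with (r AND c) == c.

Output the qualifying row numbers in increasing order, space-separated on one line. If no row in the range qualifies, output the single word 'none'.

Answer: 21 22 25 26 28 35 37 38 41 42 44 49 50 52 56

Derivation:
Row r has 2^popcount(r) filled cells, so we need popcount(r) = log2(8) = 3.
Scan r = 21..56 and keep those with exactly 3 one-bits:
r=21=10101 popcount=3 -> KEEP
r=22=10110 popcount=3 -> KEEP
r=23=10111 popcount=4 -> skip
r=24=11000 popcount=2 -> skip
r=25=11001 popcount=3 -> KEEP
r=26=11010 popcount=3 -> KEEP
r=27=11011 popcount=4 -> skip
r=28=11100 popcount=3 -> KEEP
r=29=11101 popcount=4 -> skip
r=30=11110 popcount=4 -> skip
r=31=11111 popcount=5 -> skip
r=32=100000 popcount=1 -> skip
r=33=100001 popcount=2 -> skip
r=34=100010 popcount=2 -> skip
r=35=100011 popcount=3 -> KEEP
r=36=100100 popcount=2 -> skip
r=37=100101 popcount=3 -> KEEP
r=38=100110 popcount=3 -> KEEP
r=39=100111 popcount=4 -> skip
r=40=101000 popcount=2 -> skip
r=41=101001 popcount=3 -> KEEP
r=42=101010 popcount=3 -> KEEP
r=43=101011 popcount=4 -> skip
r=44=101100 popcount=3 -> KEEP
r=45=101101 popcount=4 -> skip
r=46=101110 popcount=4 -> skip
r=47=101111 popcount=5 -> skip
r=48=110000 popcount=2 -> skip
r=49=110001 popcount=3 -> KEEP
r=50=110010 popcount=3 -> KEEP
r=51=110011 popcount=4 -> skip
r=52=110100 popcount=3 -> KEEP
r=53=110101 popcount=4 -> skip
r=54=110110 popcount=4 -> skip
r=55=110111 popcount=5 -> skip
r=56=111000 popcount=3 -> KEEP
Kept rows: 21 22 25 26 28 35 37 38 41 42 44 49 50 52 56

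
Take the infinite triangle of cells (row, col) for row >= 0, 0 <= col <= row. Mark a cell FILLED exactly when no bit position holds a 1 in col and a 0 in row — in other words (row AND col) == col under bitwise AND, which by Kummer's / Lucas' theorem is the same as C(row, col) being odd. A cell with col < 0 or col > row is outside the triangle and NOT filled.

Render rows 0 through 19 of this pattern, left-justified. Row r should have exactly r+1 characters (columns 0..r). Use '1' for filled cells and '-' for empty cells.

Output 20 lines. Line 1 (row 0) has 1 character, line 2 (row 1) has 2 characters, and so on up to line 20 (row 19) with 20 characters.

Answer: 1
11
1-1
1111
1---1
11--11
1-1-1-1
11111111
1-------1
11------11
1-1-----1-1
1111----1111
1---1---1---1
11--11--11--11
1-1-1-1-1-1-1-1
1111111111111111
1---------------1
11--------------11
1-1-------------1-1
1111------------1111

Derivation:
r0=0: 1
r1=1: 11
r2=10: 1-1
r3=11: 1111
r4=100: 1---1
r5=101: 11--11
r6=110: 1-1-1-1
r7=111: 11111111
r8=1000: 1-------1
r9=1001: 11------11
r10=1010: 1-1-----1-1
r11=1011: 1111----1111
r12=1100: 1---1---1---1
r13=1101: 11--11--11--11
r14=1110: 1-1-1-1-1-1-1-1
r15=1111: 1111111111111111
r16=10000: 1---------------1
r17=10001: 11--------------11
r18=10010: 1-1-------------1-1
r19=10011: 1111------------1111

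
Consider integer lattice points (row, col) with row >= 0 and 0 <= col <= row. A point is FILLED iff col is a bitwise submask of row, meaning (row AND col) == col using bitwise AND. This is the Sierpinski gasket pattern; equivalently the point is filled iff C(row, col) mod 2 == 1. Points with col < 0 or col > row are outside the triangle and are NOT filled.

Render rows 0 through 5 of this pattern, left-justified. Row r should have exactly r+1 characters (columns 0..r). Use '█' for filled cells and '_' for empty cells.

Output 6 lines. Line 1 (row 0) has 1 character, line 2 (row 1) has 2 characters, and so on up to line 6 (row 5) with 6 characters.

Answer: █
██
█_█
████
█___█
██__██

Derivation:
r0=0: █
r1=1: ██
r2=10: █_█
r3=11: ████
r4=100: █___█
r5=101: ██__██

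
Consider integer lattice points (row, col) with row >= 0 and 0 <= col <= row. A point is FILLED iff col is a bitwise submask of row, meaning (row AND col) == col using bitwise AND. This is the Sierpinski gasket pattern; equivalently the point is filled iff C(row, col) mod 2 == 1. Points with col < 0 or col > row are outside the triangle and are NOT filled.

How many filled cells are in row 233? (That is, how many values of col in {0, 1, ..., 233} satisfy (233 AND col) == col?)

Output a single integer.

233 in binary = 11101001
popcount(233) = number of 1-bits in 11101001 = 5
A col c satisfies (233 AND c) == c iff every set bit of c is also set in 233; each of the 5 set bits of 233 can independently be on or off in c.
count = 2^5 = 32

Answer: 32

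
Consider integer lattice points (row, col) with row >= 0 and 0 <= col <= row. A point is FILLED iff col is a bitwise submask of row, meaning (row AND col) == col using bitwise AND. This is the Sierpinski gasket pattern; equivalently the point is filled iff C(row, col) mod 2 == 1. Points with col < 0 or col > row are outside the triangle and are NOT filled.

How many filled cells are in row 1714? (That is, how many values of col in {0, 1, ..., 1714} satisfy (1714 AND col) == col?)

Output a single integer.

1714 in binary = 11010110010
popcount(1714) = number of 1-bits in 11010110010 = 6
A col c satisfies (1714 AND c) == c iff every set bit of c is also set in 1714; each of the 6 set bits of 1714 can independently be on or off in c.
count = 2^6 = 64

Answer: 64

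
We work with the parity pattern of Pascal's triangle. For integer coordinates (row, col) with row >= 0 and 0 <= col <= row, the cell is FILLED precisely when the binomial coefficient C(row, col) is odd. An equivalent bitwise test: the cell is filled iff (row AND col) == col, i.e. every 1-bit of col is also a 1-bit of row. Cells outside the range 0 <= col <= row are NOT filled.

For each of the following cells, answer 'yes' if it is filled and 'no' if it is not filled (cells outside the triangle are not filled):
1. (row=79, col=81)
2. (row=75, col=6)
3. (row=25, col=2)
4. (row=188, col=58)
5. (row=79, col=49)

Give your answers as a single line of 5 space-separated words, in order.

(79,81): col outside [0, 79] -> not filled
(75,6): row=0b1001011, col=0b110, row AND col = 0b10 = 2; 2 != 6 -> empty
(25,2): row=0b11001, col=0b10, row AND col = 0b0 = 0; 0 != 2 -> empty
(188,58): row=0b10111100, col=0b111010, row AND col = 0b111000 = 56; 56 != 58 -> empty
(79,49): row=0b1001111, col=0b110001, row AND col = 0b1 = 1; 1 != 49 -> empty

Answer: no no no no no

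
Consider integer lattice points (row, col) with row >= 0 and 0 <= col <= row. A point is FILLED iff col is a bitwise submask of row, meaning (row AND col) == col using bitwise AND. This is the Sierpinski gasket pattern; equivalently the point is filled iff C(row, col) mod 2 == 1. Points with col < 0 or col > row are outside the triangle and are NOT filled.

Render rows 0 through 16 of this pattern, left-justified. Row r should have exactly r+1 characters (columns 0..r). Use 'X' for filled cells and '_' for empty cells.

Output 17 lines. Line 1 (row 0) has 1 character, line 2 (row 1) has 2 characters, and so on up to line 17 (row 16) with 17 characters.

Answer: X
XX
X_X
XXXX
X___X
XX__XX
X_X_X_X
XXXXXXXX
X_______X
XX______XX
X_X_____X_X
XXXX____XXXX
X___X___X___X
XX__XX__XX__XX
X_X_X_X_X_X_X_X
XXXXXXXXXXXXXXXX
X_______________X

Derivation:
r0=0: X
r1=1: XX
r2=10: X_X
r3=11: XXXX
r4=100: X___X
r5=101: XX__XX
r6=110: X_X_X_X
r7=111: XXXXXXXX
r8=1000: X_______X
r9=1001: XX______XX
r10=1010: X_X_____X_X
r11=1011: XXXX____XXXX
r12=1100: X___X___X___X
r13=1101: XX__XX__XX__XX
r14=1110: X_X_X_X_X_X_X_X
r15=1111: XXXXXXXXXXXXXXXX
r16=10000: X_______________X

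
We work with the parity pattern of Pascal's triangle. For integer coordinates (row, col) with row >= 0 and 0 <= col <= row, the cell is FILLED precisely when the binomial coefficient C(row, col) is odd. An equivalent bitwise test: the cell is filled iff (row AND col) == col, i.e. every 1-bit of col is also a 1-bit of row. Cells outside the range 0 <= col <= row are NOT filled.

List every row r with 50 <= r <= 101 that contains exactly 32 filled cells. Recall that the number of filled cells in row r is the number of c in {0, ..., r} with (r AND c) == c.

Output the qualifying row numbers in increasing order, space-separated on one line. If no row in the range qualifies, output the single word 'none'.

Row r has 2^popcount(r) filled cells, so we need popcount(r) = log2(32) = 5.
Scan r = 50..101 and keep those with exactly 5 one-bits:
r=50=110010 popcount=3 -> skip
r=51=110011 popcount=4 -> skip
r=52=110100 popcount=3 -> skip
r=53=110101 popcount=4 -> skip
r=54=110110 popcount=4 -> skip
r=55=110111 popcount=5 -> KEEP
r=56=111000 popcount=3 -> skip
r=57=111001 popcount=4 -> skip
r=58=111010 popcount=4 -> skip
r=59=111011 popcount=5 -> KEEP
r=60=111100 popcount=4 -> skip
r=61=111101 popcount=5 -> KEEP
r=62=111110 popcount=5 -> KEEP
r=63=111111 popcount=6 -> skip
r=64=1000000 popcount=1 -> skip
r=65=1000001 popcount=2 -> skip
r=66=1000010 popcount=2 -> skip
r=67=1000011 popcount=3 -> skip
r=68=1000100 popcount=2 -> skip
r=69=1000101 popcount=3 -> skip
r=70=1000110 popcount=3 -> skip
r=71=1000111 popcount=4 -> skip
r=72=1001000 popcount=2 -> skip
r=73=1001001 popcount=3 -> skip
r=74=1001010 popcount=3 -> skip
r=75=1001011 popcount=4 -> skip
r=76=1001100 popcount=3 -> skip
r=77=1001101 popcount=4 -> skip
r=78=1001110 popcount=4 -> skip
r=79=1001111 popcount=5 -> KEEP
r=80=1010000 popcount=2 -> skip
r=81=1010001 popcount=3 -> skip
r=82=1010010 popcount=3 -> skip
r=83=1010011 popcount=4 -> skip
r=84=1010100 popcount=3 -> skip
r=85=1010101 popcount=4 -> skip
r=86=1010110 popcount=4 -> skip
r=87=1010111 popcount=5 -> KEEP
r=88=1011000 popcount=3 -> skip
r=89=1011001 popcount=4 -> skip
r=90=1011010 popcount=4 -> skip
r=91=1011011 popcount=5 -> KEEP
r=92=1011100 popcount=4 -> skip
r=93=1011101 popcount=5 -> KEEP
r=94=1011110 popcount=5 -> KEEP
r=95=1011111 popcount=6 -> skip
r=96=1100000 popcount=2 -> skip
r=97=1100001 popcount=3 -> skip
r=98=1100010 popcount=3 -> skip
r=99=1100011 popcount=4 -> skip
r=100=1100100 popcount=3 -> skip
r=101=1100101 popcount=4 -> skip
Kept rows: 55 59 61 62 79 87 91 93 94

Answer: 55 59 61 62 79 87 91 93 94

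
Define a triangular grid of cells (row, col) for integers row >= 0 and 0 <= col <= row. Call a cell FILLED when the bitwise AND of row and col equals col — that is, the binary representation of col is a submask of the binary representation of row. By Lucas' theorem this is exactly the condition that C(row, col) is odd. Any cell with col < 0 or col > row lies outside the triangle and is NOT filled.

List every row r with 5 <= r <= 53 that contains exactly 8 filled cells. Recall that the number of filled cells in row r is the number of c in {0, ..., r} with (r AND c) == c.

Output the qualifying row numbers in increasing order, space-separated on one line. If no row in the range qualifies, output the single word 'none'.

Row r has 2^popcount(r) filled cells, so we need popcount(r) = log2(8) = 3.
Scan r = 5..53 and keep those with exactly 3 one-bits:
r=5=101 popcount=2 -> skip
r=6=110 popcount=2 -> skip
r=7=111 popcount=3 -> KEEP
r=8=1000 popcount=1 -> skip
r=9=1001 popcount=2 -> skip
r=10=1010 popcount=2 -> skip
r=11=1011 popcount=3 -> KEEP
r=12=1100 popcount=2 -> skip
r=13=1101 popcount=3 -> KEEP
r=14=1110 popcount=3 -> KEEP
r=15=1111 popcount=4 -> skip
r=16=10000 popcount=1 -> skip
r=17=10001 popcount=2 -> skip
r=18=10010 popcount=2 -> skip
r=19=10011 popcount=3 -> KEEP
r=20=10100 popcount=2 -> skip
r=21=10101 popcount=3 -> KEEP
r=22=10110 popcount=3 -> KEEP
r=23=10111 popcount=4 -> skip
r=24=11000 popcount=2 -> skip
r=25=11001 popcount=3 -> KEEP
r=26=11010 popcount=3 -> KEEP
r=27=11011 popcount=4 -> skip
r=28=11100 popcount=3 -> KEEP
r=29=11101 popcount=4 -> skip
r=30=11110 popcount=4 -> skip
r=31=11111 popcount=5 -> skip
r=32=100000 popcount=1 -> skip
r=33=100001 popcount=2 -> skip
r=34=100010 popcount=2 -> skip
r=35=100011 popcount=3 -> KEEP
r=36=100100 popcount=2 -> skip
r=37=100101 popcount=3 -> KEEP
r=38=100110 popcount=3 -> KEEP
r=39=100111 popcount=4 -> skip
r=40=101000 popcount=2 -> skip
r=41=101001 popcount=3 -> KEEP
r=42=101010 popcount=3 -> KEEP
r=43=101011 popcount=4 -> skip
r=44=101100 popcount=3 -> KEEP
r=45=101101 popcount=4 -> skip
r=46=101110 popcount=4 -> skip
r=47=101111 popcount=5 -> skip
r=48=110000 popcount=2 -> skip
r=49=110001 popcount=3 -> KEEP
r=50=110010 popcount=3 -> KEEP
r=51=110011 popcount=4 -> skip
r=52=110100 popcount=3 -> KEEP
r=53=110101 popcount=4 -> skip
Kept rows: 7 11 13 14 19 21 22 25 26 28 35 37 38 41 42 44 49 50 52

Answer: 7 11 13 14 19 21 22 25 26 28 35 37 38 41 42 44 49 50 52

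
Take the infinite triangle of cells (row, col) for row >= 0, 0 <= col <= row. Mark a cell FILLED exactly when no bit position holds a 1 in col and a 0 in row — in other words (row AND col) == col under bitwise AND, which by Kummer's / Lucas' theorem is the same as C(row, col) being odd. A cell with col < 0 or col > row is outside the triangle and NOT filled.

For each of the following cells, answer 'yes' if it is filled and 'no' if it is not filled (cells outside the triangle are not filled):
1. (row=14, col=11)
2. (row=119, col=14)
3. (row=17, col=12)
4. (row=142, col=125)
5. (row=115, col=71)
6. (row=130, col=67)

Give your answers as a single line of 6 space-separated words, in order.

Answer: no no no no no no

Derivation:
(14,11): row=0b1110, col=0b1011, row AND col = 0b1010 = 10; 10 != 11 -> empty
(119,14): row=0b1110111, col=0b1110, row AND col = 0b110 = 6; 6 != 14 -> empty
(17,12): row=0b10001, col=0b1100, row AND col = 0b0 = 0; 0 != 12 -> empty
(142,125): row=0b10001110, col=0b1111101, row AND col = 0b1100 = 12; 12 != 125 -> empty
(115,71): row=0b1110011, col=0b1000111, row AND col = 0b1000011 = 67; 67 != 71 -> empty
(130,67): row=0b10000010, col=0b1000011, row AND col = 0b10 = 2; 2 != 67 -> empty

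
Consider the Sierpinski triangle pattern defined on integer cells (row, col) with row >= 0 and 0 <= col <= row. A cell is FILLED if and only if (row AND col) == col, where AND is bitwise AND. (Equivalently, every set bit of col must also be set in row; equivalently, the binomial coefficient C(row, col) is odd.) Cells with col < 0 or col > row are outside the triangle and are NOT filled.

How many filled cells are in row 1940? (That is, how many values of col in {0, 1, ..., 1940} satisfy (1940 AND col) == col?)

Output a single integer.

Answer: 64

Derivation:
1940 in binary = 11110010100
popcount(1940) = number of 1-bits in 11110010100 = 6
A col c satisfies (1940 AND c) == c iff every set bit of c is also set in 1940; each of the 6 set bits of 1940 can independently be on or off in c.
count = 2^6 = 64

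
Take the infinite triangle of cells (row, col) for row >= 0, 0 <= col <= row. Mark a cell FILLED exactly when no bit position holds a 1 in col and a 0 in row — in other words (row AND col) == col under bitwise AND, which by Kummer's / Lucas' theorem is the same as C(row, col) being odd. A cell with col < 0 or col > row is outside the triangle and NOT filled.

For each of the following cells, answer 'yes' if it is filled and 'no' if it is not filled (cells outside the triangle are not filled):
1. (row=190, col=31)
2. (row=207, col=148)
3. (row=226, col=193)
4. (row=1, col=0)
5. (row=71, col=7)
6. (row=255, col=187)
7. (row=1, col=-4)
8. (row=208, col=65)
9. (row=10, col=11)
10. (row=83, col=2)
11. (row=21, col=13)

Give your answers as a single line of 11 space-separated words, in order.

(190,31): row=0b10111110, col=0b11111, row AND col = 0b11110 = 30; 30 != 31 -> empty
(207,148): row=0b11001111, col=0b10010100, row AND col = 0b10000100 = 132; 132 != 148 -> empty
(226,193): row=0b11100010, col=0b11000001, row AND col = 0b11000000 = 192; 192 != 193 -> empty
(1,0): row=0b1, col=0b0, row AND col = 0b0 = 0; 0 == 0 -> filled
(71,7): row=0b1000111, col=0b111, row AND col = 0b111 = 7; 7 == 7 -> filled
(255,187): row=0b11111111, col=0b10111011, row AND col = 0b10111011 = 187; 187 == 187 -> filled
(1,-4): col outside [0, 1] -> not filled
(208,65): row=0b11010000, col=0b1000001, row AND col = 0b1000000 = 64; 64 != 65 -> empty
(10,11): col outside [0, 10] -> not filled
(83,2): row=0b1010011, col=0b10, row AND col = 0b10 = 2; 2 == 2 -> filled
(21,13): row=0b10101, col=0b1101, row AND col = 0b101 = 5; 5 != 13 -> empty

Answer: no no no yes yes yes no no no yes no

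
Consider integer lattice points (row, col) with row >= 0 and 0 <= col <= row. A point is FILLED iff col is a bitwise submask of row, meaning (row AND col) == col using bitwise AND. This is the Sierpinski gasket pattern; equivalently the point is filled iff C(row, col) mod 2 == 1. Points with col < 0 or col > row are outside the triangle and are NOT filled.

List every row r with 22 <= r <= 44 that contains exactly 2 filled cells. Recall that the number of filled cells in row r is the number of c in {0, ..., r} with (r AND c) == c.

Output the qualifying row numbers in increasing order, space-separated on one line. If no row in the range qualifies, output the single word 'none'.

Answer: 32

Derivation:
Row r has 2^popcount(r) filled cells, so we need popcount(r) = log2(2) = 1.
Scan r = 22..44 and keep those with exactly 1 one-bits:
r=22=10110 popcount=3 -> skip
r=23=10111 popcount=4 -> skip
r=24=11000 popcount=2 -> skip
r=25=11001 popcount=3 -> skip
r=26=11010 popcount=3 -> skip
r=27=11011 popcount=4 -> skip
r=28=11100 popcount=3 -> skip
r=29=11101 popcount=4 -> skip
r=30=11110 popcount=4 -> skip
r=31=11111 popcount=5 -> skip
r=32=100000 popcount=1 -> KEEP
r=33=100001 popcount=2 -> skip
r=34=100010 popcount=2 -> skip
r=35=100011 popcount=3 -> skip
r=36=100100 popcount=2 -> skip
r=37=100101 popcount=3 -> skip
r=38=100110 popcount=3 -> skip
r=39=100111 popcount=4 -> skip
r=40=101000 popcount=2 -> skip
r=41=101001 popcount=3 -> skip
r=42=101010 popcount=3 -> skip
r=43=101011 popcount=4 -> skip
r=44=101100 popcount=3 -> skip
Kept rows: 32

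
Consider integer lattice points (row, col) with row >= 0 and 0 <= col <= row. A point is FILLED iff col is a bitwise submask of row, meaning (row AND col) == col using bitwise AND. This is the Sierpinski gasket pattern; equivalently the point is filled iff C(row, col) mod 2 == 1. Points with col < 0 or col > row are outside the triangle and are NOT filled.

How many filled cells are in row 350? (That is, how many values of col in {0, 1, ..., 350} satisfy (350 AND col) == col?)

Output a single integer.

350 in binary = 101011110
popcount(350) = number of 1-bits in 101011110 = 6
A col c satisfies (350 AND c) == c iff every set bit of c is also set in 350; each of the 6 set bits of 350 can independently be on or off in c.
count = 2^6 = 64

Answer: 64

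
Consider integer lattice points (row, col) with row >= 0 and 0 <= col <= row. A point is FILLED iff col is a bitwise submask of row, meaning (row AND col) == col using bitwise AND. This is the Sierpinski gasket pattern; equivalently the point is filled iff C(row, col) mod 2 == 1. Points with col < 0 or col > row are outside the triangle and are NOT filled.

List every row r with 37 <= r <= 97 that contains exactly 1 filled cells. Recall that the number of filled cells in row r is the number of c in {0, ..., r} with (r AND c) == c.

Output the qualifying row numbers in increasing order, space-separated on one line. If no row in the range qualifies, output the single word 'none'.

Row r has 2^popcount(r) filled cells, so we need popcount(r) = log2(1) = 0.
Scan r = 37..97 and keep those with exactly 0 one-bits:
r=37=100101 popcount=3 -> skip
r=38=100110 popcount=3 -> skip
r=39=100111 popcount=4 -> skip
r=40=101000 popcount=2 -> skip
r=41=101001 popcount=3 -> skip
r=42=101010 popcount=3 -> skip
r=43=101011 popcount=4 -> skip
r=44=101100 popcount=3 -> skip
r=45=101101 popcount=4 -> skip
r=46=101110 popcount=4 -> skip
r=47=101111 popcount=5 -> skip
r=48=110000 popcount=2 -> skip
r=49=110001 popcount=3 -> skip
r=50=110010 popcount=3 -> skip
r=51=110011 popcount=4 -> skip
r=52=110100 popcount=3 -> skip
r=53=110101 popcount=4 -> skip
r=54=110110 popcount=4 -> skip
r=55=110111 popcount=5 -> skip
r=56=111000 popcount=3 -> skip
r=57=111001 popcount=4 -> skip
r=58=111010 popcount=4 -> skip
r=59=111011 popcount=5 -> skip
r=60=111100 popcount=4 -> skip
r=61=111101 popcount=5 -> skip
r=62=111110 popcount=5 -> skip
r=63=111111 popcount=6 -> skip
r=64=1000000 popcount=1 -> skip
r=65=1000001 popcount=2 -> skip
r=66=1000010 popcount=2 -> skip
r=67=1000011 popcount=3 -> skip
r=68=1000100 popcount=2 -> skip
r=69=1000101 popcount=3 -> skip
r=70=1000110 popcount=3 -> skip
r=71=1000111 popcount=4 -> skip
r=72=1001000 popcount=2 -> skip
r=73=1001001 popcount=3 -> skip
r=74=1001010 popcount=3 -> skip
r=75=1001011 popcount=4 -> skip
r=76=1001100 popcount=3 -> skip
r=77=1001101 popcount=4 -> skip
r=78=1001110 popcount=4 -> skip
r=79=1001111 popcount=5 -> skip
r=80=1010000 popcount=2 -> skip
r=81=1010001 popcount=3 -> skip
r=82=1010010 popcount=3 -> skip
r=83=1010011 popcount=4 -> skip
r=84=1010100 popcount=3 -> skip
r=85=1010101 popcount=4 -> skip
r=86=1010110 popcount=4 -> skip
r=87=1010111 popcount=5 -> skip
r=88=1011000 popcount=3 -> skip
r=89=1011001 popcount=4 -> skip
r=90=1011010 popcount=4 -> skip
r=91=1011011 popcount=5 -> skip
r=92=1011100 popcount=4 -> skip
r=93=1011101 popcount=5 -> skip
r=94=1011110 popcount=5 -> skip
r=95=1011111 popcount=6 -> skip
r=96=1100000 popcount=2 -> skip
r=97=1100001 popcount=3 -> skip
Kept rows: none

Answer: none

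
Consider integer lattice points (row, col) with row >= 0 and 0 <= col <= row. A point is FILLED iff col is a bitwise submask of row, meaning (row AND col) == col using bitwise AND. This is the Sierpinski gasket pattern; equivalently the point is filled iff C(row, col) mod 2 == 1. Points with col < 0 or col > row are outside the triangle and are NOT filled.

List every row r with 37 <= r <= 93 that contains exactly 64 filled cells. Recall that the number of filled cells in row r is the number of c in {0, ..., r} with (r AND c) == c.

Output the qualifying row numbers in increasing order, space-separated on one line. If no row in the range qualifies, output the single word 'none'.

Answer: 63

Derivation:
Row r has 2^popcount(r) filled cells, so we need popcount(r) = log2(64) = 6.
Scan r = 37..93 and keep those with exactly 6 one-bits:
r=37=100101 popcount=3 -> skip
r=38=100110 popcount=3 -> skip
r=39=100111 popcount=4 -> skip
r=40=101000 popcount=2 -> skip
r=41=101001 popcount=3 -> skip
r=42=101010 popcount=3 -> skip
r=43=101011 popcount=4 -> skip
r=44=101100 popcount=3 -> skip
r=45=101101 popcount=4 -> skip
r=46=101110 popcount=4 -> skip
r=47=101111 popcount=5 -> skip
r=48=110000 popcount=2 -> skip
r=49=110001 popcount=3 -> skip
r=50=110010 popcount=3 -> skip
r=51=110011 popcount=4 -> skip
r=52=110100 popcount=3 -> skip
r=53=110101 popcount=4 -> skip
r=54=110110 popcount=4 -> skip
r=55=110111 popcount=5 -> skip
r=56=111000 popcount=3 -> skip
r=57=111001 popcount=4 -> skip
r=58=111010 popcount=4 -> skip
r=59=111011 popcount=5 -> skip
r=60=111100 popcount=4 -> skip
r=61=111101 popcount=5 -> skip
r=62=111110 popcount=5 -> skip
r=63=111111 popcount=6 -> KEEP
r=64=1000000 popcount=1 -> skip
r=65=1000001 popcount=2 -> skip
r=66=1000010 popcount=2 -> skip
r=67=1000011 popcount=3 -> skip
r=68=1000100 popcount=2 -> skip
r=69=1000101 popcount=3 -> skip
r=70=1000110 popcount=3 -> skip
r=71=1000111 popcount=4 -> skip
r=72=1001000 popcount=2 -> skip
r=73=1001001 popcount=3 -> skip
r=74=1001010 popcount=3 -> skip
r=75=1001011 popcount=4 -> skip
r=76=1001100 popcount=3 -> skip
r=77=1001101 popcount=4 -> skip
r=78=1001110 popcount=4 -> skip
r=79=1001111 popcount=5 -> skip
r=80=1010000 popcount=2 -> skip
r=81=1010001 popcount=3 -> skip
r=82=1010010 popcount=3 -> skip
r=83=1010011 popcount=4 -> skip
r=84=1010100 popcount=3 -> skip
r=85=1010101 popcount=4 -> skip
r=86=1010110 popcount=4 -> skip
r=87=1010111 popcount=5 -> skip
r=88=1011000 popcount=3 -> skip
r=89=1011001 popcount=4 -> skip
r=90=1011010 popcount=4 -> skip
r=91=1011011 popcount=5 -> skip
r=92=1011100 popcount=4 -> skip
r=93=1011101 popcount=5 -> skip
Kept rows: 63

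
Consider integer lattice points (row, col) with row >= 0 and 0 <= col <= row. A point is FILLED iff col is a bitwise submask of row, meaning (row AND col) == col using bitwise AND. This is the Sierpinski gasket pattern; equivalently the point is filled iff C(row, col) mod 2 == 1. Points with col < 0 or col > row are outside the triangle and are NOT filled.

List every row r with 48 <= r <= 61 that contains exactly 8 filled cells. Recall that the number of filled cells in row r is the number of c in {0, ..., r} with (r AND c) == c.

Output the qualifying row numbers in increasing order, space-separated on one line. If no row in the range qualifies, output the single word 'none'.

Answer: 49 50 52 56

Derivation:
Row r has 2^popcount(r) filled cells, so we need popcount(r) = log2(8) = 3.
Scan r = 48..61 and keep those with exactly 3 one-bits:
r=48=110000 popcount=2 -> skip
r=49=110001 popcount=3 -> KEEP
r=50=110010 popcount=3 -> KEEP
r=51=110011 popcount=4 -> skip
r=52=110100 popcount=3 -> KEEP
r=53=110101 popcount=4 -> skip
r=54=110110 popcount=4 -> skip
r=55=110111 popcount=5 -> skip
r=56=111000 popcount=3 -> KEEP
r=57=111001 popcount=4 -> skip
r=58=111010 popcount=4 -> skip
r=59=111011 popcount=5 -> skip
r=60=111100 popcount=4 -> skip
r=61=111101 popcount=5 -> skip
Kept rows: 49 50 52 56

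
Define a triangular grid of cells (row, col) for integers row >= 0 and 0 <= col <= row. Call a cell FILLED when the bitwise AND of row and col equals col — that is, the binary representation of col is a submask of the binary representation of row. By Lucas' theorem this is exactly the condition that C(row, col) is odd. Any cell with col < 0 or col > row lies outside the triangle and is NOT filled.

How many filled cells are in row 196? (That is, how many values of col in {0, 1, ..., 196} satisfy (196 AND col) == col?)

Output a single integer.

196 in binary = 11000100
popcount(196) = number of 1-bits in 11000100 = 3
A col c satisfies (196 AND c) == c iff every set bit of c is also set in 196; each of the 3 set bits of 196 can independently be on or off in c.
count = 2^3 = 8

Answer: 8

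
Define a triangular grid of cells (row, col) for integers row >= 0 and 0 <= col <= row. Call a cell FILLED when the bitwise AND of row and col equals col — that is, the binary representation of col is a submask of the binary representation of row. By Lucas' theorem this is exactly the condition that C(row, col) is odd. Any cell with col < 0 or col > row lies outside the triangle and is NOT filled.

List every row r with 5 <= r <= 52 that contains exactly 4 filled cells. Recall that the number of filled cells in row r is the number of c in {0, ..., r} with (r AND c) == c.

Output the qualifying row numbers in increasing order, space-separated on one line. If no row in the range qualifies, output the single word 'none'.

Row r has 2^popcount(r) filled cells, so we need popcount(r) = log2(4) = 2.
Scan r = 5..52 and keep those with exactly 2 one-bits:
r=5=101 popcount=2 -> KEEP
r=6=110 popcount=2 -> KEEP
r=7=111 popcount=3 -> skip
r=8=1000 popcount=1 -> skip
r=9=1001 popcount=2 -> KEEP
r=10=1010 popcount=2 -> KEEP
r=11=1011 popcount=3 -> skip
r=12=1100 popcount=2 -> KEEP
r=13=1101 popcount=3 -> skip
r=14=1110 popcount=3 -> skip
r=15=1111 popcount=4 -> skip
r=16=10000 popcount=1 -> skip
r=17=10001 popcount=2 -> KEEP
r=18=10010 popcount=2 -> KEEP
r=19=10011 popcount=3 -> skip
r=20=10100 popcount=2 -> KEEP
r=21=10101 popcount=3 -> skip
r=22=10110 popcount=3 -> skip
r=23=10111 popcount=4 -> skip
r=24=11000 popcount=2 -> KEEP
r=25=11001 popcount=3 -> skip
r=26=11010 popcount=3 -> skip
r=27=11011 popcount=4 -> skip
r=28=11100 popcount=3 -> skip
r=29=11101 popcount=4 -> skip
r=30=11110 popcount=4 -> skip
r=31=11111 popcount=5 -> skip
r=32=100000 popcount=1 -> skip
r=33=100001 popcount=2 -> KEEP
r=34=100010 popcount=2 -> KEEP
r=35=100011 popcount=3 -> skip
r=36=100100 popcount=2 -> KEEP
r=37=100101 popcount=3 -> skip
r=38=100110 popcount=3 -> skip
r=39=100111 popcount=4 -> skip
r=40=101000 popcount=2 -> KEEP
r=41=101001 popcount=3 -> skip
r=42=101010 popcount=3 -> skip
r=43=101011 popcount=4 -> skip
r=44=101100 popcount=3 -> skip
r=45=101101 popcount=4 -> skip
r=46=101110 popcount=4 -> skip
r=47=101111 popcount=5 -> skip
r=48=110000 popcount=2 -> KEEP
r=49=110001 popcount=3 -> skip
r=50=110010 popcount=3 -> skip
r=51=110011 popcount=4 -> skip
r=52=110100 popcount=3 -> skip
Kept rows: 5 6 9 10 12 17 18 20 24 33 34 36 40 48

Answer: 5 6 9 10 12 17 18 20 24 33 34 36 40 48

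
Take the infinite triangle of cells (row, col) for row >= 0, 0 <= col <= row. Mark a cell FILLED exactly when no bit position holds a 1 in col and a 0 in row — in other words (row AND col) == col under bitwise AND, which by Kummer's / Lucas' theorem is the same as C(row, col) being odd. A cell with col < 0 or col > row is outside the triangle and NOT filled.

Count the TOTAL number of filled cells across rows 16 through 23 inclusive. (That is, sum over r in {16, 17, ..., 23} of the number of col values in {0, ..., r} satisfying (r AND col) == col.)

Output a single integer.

r16=10000 pc1: +2 =2
r17=10001 pc2: +4 =6
r18=10010 pc2: +4 =10
r19=10011 pc3: +8 =18
r20=10100 pc2: +4 =22
r21=10101 pc3: +8 =30
r22=10110 pc3: +8 =38
r23=10111 pc4: +16 =54

Answer: 54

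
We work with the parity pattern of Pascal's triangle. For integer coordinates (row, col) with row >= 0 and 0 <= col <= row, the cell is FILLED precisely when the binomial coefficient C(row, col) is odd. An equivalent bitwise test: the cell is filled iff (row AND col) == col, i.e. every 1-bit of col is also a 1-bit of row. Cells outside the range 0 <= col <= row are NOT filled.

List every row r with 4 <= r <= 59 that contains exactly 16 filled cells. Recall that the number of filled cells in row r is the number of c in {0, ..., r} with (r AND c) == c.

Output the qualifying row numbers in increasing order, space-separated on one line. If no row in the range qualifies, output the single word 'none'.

Row r has 2^popcount(r) filled cells, so we need popcount(r) = log2(16) = 4.
Scan r = 4..59 and keep those with exactly 4 one-bits:
r=4=100 popcount=1 -> skip
r=5=101 popcount=2 -> skip
r=6=110 popcount=2 -> skip
r=7=111 popcount=3 -> skip
r=8=1000 popcount=1 -> skip
r=9=1001 popcount=2 -> skip
r=10=1010 popcount=2 -> skip
r=11=1011 popcount=3 -> skip
r=12=1100 popcount=2 -> skip
r=13=1101 popcount=3 -> skip
r=14=1110 popcount=3 -> skip
r=15=1111 popcount=4 -> KEEP
r=16=10000 popcount=1 -> skip
r=17=10001 popcount=2 -> skip
r=18=10010 popcount=2 -> skip
r=19=10011 popcount=3 -> skip
r=20=10100 popcount=2 -> skip
r=21=10101 popcount=3 -> skip
r=22=10110 popcount=3 -> skip
r=23=10111 popcount=4 -> KEEP
r=24=11000 popcount=2 -> skip
r=25=11001 popcount=3 -> skip
r=26=11010 popcount=3 -> skip
r=27=11011 popcount=4 -> KEEP
r=28=11100 popcount=3 -> skip
r=29=11101 popcount=4 -> KEEP
r=30=11110 popcount=4 -> KEEP
r=31=11111 popcount=5 -> skip
r=32=100000 popcount=1 -> skip
r=33=100001 popcount=2 -> skip
r=34=100010 popcount=2 -> skip
r=35=100011 popcount=3 -> skip
r=36=100100 popcount=2 -> skip
r=37=100101 popcount=3 -> skip
r=38=100110 popcount=3 -> skip
r=39=100111 popcount=4 -> KEEP
r=40=101000 popcount=2 -> skip
r=41=101001 popcount=3 -> skip
r=42=101010 popcount=3 -> skip
r=43=101011 popcount=4 -> KEEP
r=44=101100 popcount=3 -> skip
r=45=101101 popcount=4 -> KEEP
r=46=101110 popcount=4 -> KEEP
r=47=101111 popcount=5 -> skip
r=48=110000 popcount=2 -> skip
r=49=110001 popcount=3 -> skip
r=50=110010 popcount=3 -> skip
r=51=110011 popcount=4 -> KEEP
r=52=110100 popcount=3 -> skip
r=53=110101 popcount=4 -> KEEP
r=54=110110 popcount=4 -> KEEP
r=55=110111 popcount=5 -> skip
r=56=111000 popcount=3 -> skip
r=57=111001 popcount=4 -> KEEP
r=58=111010 popcount=4 -> KEEP
r=59=111011 popcount=5 -> skip
Kept rows: 15 23 27 29 30 39 43 45 46 51 53 54 57 58

Answer: 15 23 27 29 30 39 43 45 46 51 53 54 57 58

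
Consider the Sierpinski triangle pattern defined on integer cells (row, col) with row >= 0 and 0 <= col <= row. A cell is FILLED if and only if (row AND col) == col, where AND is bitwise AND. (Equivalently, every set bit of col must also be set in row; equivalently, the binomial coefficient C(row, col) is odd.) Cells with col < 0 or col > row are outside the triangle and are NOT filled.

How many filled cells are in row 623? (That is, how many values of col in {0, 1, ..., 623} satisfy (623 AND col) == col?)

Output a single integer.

623 in binary = 1001101111
popcount(623) = number of 1-bits in 1001101111 = 7
A col c satisfies (623 AND c) == c iff every set bit of c is also set in 623; each of the 7 set bits of 623 can independently be on or off in c.
count = 2^7 = 128

Answer: 128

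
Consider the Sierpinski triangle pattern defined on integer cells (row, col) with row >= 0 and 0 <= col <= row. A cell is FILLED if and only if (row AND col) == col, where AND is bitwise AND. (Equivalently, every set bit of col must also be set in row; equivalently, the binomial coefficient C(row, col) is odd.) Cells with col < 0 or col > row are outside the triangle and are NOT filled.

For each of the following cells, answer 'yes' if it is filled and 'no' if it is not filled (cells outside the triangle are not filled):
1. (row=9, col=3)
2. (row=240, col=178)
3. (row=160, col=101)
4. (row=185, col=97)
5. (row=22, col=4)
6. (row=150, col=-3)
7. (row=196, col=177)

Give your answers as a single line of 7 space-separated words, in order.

Answer: no no no no yes no no

Derivation:
(9,3): row=0b1001, col=0b11, row AND col = 0b1 = 1; 1 != 3 -> empty
(240,178): row=0b11110000, col=0b10110010, row AND col = 0b10110000 = 176; 176 != 178 -> empty
(160,101): row=0b10100000, col=0b1100101, row AND col = 0b100000 = 32; 32 != 101 -> empty
(185,97): row=0b10111001, col=0b1100001, row AND col = 0b100001 = 33; 33 != 97 -> empty
(22,4): row=0b10110, col=0b100, row AND col = 0b100 = 4; 4 == 4 -> filled
(150,-3): col outside [0, 150] -> not filled
(196,177): row=0b11000100, col=0b10110001, row AND col = 0b10000000 = 128; 128 != 177 -> empty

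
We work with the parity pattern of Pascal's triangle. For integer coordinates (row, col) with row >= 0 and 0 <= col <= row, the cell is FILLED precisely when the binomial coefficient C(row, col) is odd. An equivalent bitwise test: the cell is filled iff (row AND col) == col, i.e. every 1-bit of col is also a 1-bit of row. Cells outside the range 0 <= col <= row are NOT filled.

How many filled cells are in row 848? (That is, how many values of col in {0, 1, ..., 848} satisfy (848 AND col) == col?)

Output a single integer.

848 in binary = 1101010000
popcount(848) = number of 1-bits in 1101010000 = 4
A col c satisfies (848 AND c) == c iff every set bit of c is also set in 848; each of the 4 set bits of 848 can independently be on or off in c.
count = 2^4 = 16

Answer: 16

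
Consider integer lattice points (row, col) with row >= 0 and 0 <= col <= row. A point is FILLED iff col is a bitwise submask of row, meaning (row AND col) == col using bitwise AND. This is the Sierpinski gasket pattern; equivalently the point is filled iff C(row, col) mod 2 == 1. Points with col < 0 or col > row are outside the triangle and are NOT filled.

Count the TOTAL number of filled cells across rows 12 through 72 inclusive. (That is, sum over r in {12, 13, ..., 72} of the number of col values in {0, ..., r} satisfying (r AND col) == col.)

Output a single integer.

r12=1100 pc2: +4 =4
r13=1101 pc3: +8 =12
r14=1110 pc3: +8 =20
r15=1111 pc4: +16 =36
r16=10000 pc1: +2 =38
r17=10001 pc2: +4 =42
r18=10010 pc2: +4 =46
r19=10011 pc3: +8 =54
r20=10100 pc2: +4 =58
r21=10101 pc3: +8 =66
r22=10110 pc3: +8 =74
r23=10111 pc4: +16 =90
r24=11000 pc2: +4 =94
r25=11001 pc3: +8 =102
r26=11010 pc3: +8 =110
r27=11011 pc4: +16 =126
r28=11100 pc3: +8 =134
r29=11101 pc4: +16 =150
r30=11110 pc4: +16 =166
r31=11111 pc5: +32 =198
r32=100000 pc1: +2 =200
r33=100001 pc2: +4 =204
r34=100010 pc2: +4 =208
r35=100011 pc3: +8 =216
r36=100100 pc2: +4 =220
r37=100101 pc3: +8 =228
r38=100110 pc3: +8 =236
r39=100111 pc4: +16 =252
r40=101000 pc2: +4 =256
r41=101001 pc3: +8 =264
r42=101010 pc3: +8 =272
r43=101011 pc4: +16 =288
r44=101100 pc3: +8 =296
r45=101101 pc4: +16 =312
r46=101110 pc4: +16 =328
r47=101111 pc5: +32 =360
r48=110000 pc2: +4 =364
r49=110001 pc3: +8 =372
r50=110010 pc3: +8 =380
r51=110011 pc4: +16 =396
r52=110100 pc3: +8 =404
r53=110101 pc4: +16 =420
r54=110110 pc4: +16 =436
r55=110111 pc5: +32 =468
r56=111000 pc3: +8 =476
r57=111001 pc4: +16 =492
r58=111010 pc4: +16 =508
r59=111011 pc5: +32 =540
r60=111100 pc4: +16 =556
r61=111101 pc5: +32 =588
r62=111110 pc5: +32 =620
r63=111111 pc6: +64 =684
r64=1000000 pc1: +2 =686
r65=1000001 pc2: +4 =690
r66=1000010 pc2: +4 =694
r67=1000011 pc3: +8 =702
r68=1000100 pc2: +4 =706
r69=1000101 pc3: +8 =714
r70=1000110 pc3: +8 =722
r71=1000111 pc4: +16 =738
r72=1001000 pc2: +4 =742

Answer: 742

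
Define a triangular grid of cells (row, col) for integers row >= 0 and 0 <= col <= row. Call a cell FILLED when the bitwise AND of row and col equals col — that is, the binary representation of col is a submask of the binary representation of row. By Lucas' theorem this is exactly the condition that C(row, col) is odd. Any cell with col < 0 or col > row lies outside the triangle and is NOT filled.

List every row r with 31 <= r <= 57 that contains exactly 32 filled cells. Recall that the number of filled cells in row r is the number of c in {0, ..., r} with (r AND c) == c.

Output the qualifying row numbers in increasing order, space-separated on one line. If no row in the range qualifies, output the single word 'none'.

Answer: 31 47 55

Derivation:
Row r has 2^popcount(r) filled cells, so we need popcount(r) = log2(32) = 5.
Scan r = 31..57 and keep those with exactly 5 one-bits:
r=31=11111 popcount=5 -> KEEP
r=32=100000 popcount=1 -> skip
r=33=100001 popcount=2 -> skip
r=34=100010 popcount=2 -> skip
r=35=100011 popcount=3 -> skip
r=36=100100 popcount=2 -> skip
r=37=100101 popcount=3 -> skip
r=38=100110 popcount=3 -> skip
r=39=100111 popcount=4 -> skip
r=40=101000 popcount=2 -> skip
r=41=101001 popcount=3 -> skip
r=42=101010 popcount=3 -> skip
r=43=101011 popcount=4 -> skip
r=44=101100 popcount=3 -> skip
r=45=101101 popcount=4 -> skip
r=46=101110 popcount=4 -> skip
r=47=101111 popcount=5 -> KEEP
r=48=110000 popcount=2 -> skip
r=49=110001 popcount=3 -> skip
r=50=110010 popcount=3 -> skip
r=51=110011 popcount=4 -> skip
r=52=110100 popcount=3 -> skip
r=53=110101 popcount=4 -> skip
r=54=110110 popcount=4 -> skip
r=55=110111 popcount=5 -> KEEP
r=56=111000 popcount=3 -> skip
r=57=111001 popcount=4 -> skip
Kept rows: 31 47 55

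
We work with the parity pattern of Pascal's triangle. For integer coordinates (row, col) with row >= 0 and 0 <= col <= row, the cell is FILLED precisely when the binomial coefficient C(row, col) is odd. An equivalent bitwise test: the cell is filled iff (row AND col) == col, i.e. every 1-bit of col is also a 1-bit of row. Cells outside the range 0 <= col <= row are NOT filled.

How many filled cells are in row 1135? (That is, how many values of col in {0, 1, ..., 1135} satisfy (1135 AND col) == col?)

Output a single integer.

Answer: 128

Derivation:
1135 in binary = 10001101111
popcount(1135) = number of 1-bits in 10001101111 = 7
A col c satisfies (1135 AND c) == c iff every set bit of c is also set in 1135; each of the 7 set bits of 1135 can independently be on or off in c.
count = 2^7 = 128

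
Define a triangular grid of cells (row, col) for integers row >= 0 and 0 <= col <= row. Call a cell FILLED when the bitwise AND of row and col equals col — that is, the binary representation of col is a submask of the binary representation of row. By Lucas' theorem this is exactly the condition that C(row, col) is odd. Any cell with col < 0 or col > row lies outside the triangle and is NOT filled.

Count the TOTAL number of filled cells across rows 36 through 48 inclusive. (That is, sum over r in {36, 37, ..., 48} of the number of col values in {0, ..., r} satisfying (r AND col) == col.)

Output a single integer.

Answer: 148

Derivation:
r36=100100 pc2: +4 =4
r37=100101 pc3: +8 =12
r38=100110 pc3: +8 =20
r39=100111 pc4: +16 =36
r40=101000 pc2: +4 =40
r41=101001 pc3: +8 =48
r42=101010 pc3: +8 =56
r43=101011 pc4: +16 =72
r44=101100 pc3: +8 =80
r45=101101 pc4: +16 =96
r46=101110 pc4: +16 =112
r47=101111 pc5: +32 =144
r48=110000 pc2: +4 =148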